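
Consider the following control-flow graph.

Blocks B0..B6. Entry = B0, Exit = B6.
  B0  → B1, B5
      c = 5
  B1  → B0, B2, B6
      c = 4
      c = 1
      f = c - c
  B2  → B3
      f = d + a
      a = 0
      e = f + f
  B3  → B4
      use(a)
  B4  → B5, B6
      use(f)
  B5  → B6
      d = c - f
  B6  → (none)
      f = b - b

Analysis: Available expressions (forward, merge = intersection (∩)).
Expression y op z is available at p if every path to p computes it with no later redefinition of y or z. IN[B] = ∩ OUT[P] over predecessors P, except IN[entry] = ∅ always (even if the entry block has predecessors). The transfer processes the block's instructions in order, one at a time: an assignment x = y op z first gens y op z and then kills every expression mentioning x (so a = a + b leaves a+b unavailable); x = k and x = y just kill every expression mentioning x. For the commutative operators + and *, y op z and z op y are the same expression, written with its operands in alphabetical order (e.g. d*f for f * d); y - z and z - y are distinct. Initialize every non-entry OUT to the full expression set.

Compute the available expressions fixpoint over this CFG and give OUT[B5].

Converged values:
  B0:   IN={}   OUT={}
  B1:   IN={}   OUT={c-c}
  B2:   IN={c-c}   OUT={c-c, f+f}
  B3:   IN={c-c, f+f}   OUT={c-c, f+f}
  B4:   IN={c-c, f+f}   OUT={c-c, f+f}
  B5:   IN={}   OUT={c-f}
  B6:   IN={}   OUT={b-b}

Merge at B5: IN[B5] = OUT[B0] ∩ OUT[B4] = {}
Applying B5's transfer function to that IN value gives OUT[B5] (row B5 above).

Answer: {c-f}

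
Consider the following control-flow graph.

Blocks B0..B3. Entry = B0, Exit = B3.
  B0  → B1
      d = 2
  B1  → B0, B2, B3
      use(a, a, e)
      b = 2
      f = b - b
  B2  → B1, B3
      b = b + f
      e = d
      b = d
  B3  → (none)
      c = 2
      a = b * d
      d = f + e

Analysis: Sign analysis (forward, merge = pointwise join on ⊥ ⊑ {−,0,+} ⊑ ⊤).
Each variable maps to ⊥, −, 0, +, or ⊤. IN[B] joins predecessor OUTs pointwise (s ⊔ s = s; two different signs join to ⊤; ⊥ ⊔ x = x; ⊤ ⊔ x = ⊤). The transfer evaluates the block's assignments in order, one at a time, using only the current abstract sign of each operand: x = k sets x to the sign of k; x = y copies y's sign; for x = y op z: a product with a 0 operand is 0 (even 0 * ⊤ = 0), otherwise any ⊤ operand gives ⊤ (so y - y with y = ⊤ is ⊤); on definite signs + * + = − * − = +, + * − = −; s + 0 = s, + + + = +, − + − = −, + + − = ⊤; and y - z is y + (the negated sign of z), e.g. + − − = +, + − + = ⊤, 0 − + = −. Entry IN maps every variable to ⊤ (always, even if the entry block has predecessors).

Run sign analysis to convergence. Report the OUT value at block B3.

Converged values:
  B0: | IN=(all ⊤) | OUT={d:+; rest ⊤}
  B1: | IN={d:+; rest ⊤} | OUT={b:+, d:+; rest ⊤}
  B2: | IN={b:+, d:+; rest ⊤} | OUT={b:+, d:+, e:+; rest ⊤}
  B3: | IN={b:+, d:+; rest ⊤} | OUT={a:+, b:+, c:+; rest ⊤}

Merge at B3: IN[B3] = OUT[B1] ⊔ OUT[B2] = {a: ⊤, b: +, c: ⊤, d: +, e: ⊤, f: ⊤}
Applying B3's transfer function to that IN value gives OUT[B3] (row B3 above).

Answer: {a: +, b: +, c: +, d: ⊤, e: ⊤, f: ⊤}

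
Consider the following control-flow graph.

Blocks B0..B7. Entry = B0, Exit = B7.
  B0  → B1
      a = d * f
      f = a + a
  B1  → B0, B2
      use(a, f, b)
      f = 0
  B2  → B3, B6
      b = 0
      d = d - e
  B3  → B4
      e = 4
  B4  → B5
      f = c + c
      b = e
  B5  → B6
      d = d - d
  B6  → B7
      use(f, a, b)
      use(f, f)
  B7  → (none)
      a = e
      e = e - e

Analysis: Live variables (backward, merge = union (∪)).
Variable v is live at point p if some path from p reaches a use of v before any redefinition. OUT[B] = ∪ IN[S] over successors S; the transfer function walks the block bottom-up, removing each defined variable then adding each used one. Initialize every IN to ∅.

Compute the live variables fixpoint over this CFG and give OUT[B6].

Fixpoint table:
  B0:   IN={b, c, d, e, f}   OUT={a, b, c, d, e, f}
  B1:   IN={a, b, c, d, e, f}   OUT={a, b, c, d, e, f}
  B2:   IN={a, c, d, e, f}   OUT={a, b, c, d, e, f}
  B3:   IN={a, c, d}   OUT={a, c, d, e}
  B4:   IN={a, c, d, e}   OUT={a, b, d, e, f}
  B5:   IN={a, b, d, e, f}   OUT={a, b, e, f}
  B6:   IN={a, b, e, f}   OUT={e}
  B7:   IN={e}   OUT={}

Merge at B6: OUT[B6] = IN[B7] = {e}

Answer: {e}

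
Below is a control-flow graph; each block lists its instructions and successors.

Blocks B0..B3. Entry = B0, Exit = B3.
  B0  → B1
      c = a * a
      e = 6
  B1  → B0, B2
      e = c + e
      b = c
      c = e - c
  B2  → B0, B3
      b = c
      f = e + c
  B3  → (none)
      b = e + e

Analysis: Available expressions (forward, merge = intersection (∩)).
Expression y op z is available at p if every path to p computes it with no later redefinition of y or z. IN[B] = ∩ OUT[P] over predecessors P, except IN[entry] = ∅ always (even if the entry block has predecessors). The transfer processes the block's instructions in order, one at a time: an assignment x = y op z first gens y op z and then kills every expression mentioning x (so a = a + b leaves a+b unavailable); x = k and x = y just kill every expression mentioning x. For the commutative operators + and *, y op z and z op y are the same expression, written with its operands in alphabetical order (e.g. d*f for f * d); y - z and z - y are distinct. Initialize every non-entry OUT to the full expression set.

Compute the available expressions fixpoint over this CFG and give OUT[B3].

Answer: {a*a, c+e, e+e}

Working:
Fixpoint table:
  B0:   IN={}   OUT={a*a}
  B1:   IN={a*a}   OUT={a*a}
  B2:   IN={a*a}   OUT={a*a, c+e}
  B3:   IN={a*a, c+e}   OUT={a*a, c+e, e+e}

Merge at B3: IN[B3] = OUT[B2] = {a*a, c+e}
Applying B3's transfer function to that IN value gives OUT[B3] (row B3 above).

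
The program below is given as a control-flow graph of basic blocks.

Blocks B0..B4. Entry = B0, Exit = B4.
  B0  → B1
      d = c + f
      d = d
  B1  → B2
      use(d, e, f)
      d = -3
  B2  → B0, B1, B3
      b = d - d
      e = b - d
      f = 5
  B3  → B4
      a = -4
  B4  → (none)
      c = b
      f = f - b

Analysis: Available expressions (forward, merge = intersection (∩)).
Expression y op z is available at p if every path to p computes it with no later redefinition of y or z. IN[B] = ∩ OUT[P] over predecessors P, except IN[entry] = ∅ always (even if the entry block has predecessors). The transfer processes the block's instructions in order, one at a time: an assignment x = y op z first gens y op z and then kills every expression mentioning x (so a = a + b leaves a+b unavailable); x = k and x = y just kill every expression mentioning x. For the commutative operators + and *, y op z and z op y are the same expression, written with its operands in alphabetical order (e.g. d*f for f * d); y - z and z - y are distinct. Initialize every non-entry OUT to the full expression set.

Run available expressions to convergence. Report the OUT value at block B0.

Answer: {c+f}

Derivation:
Converged values:
  B0: | IN={} | OUT={c+f}
  B1: | IN={} | OUT={}
  B2: | IN={} | OUT={b-d, d-d}
  B3: | IN={b-d, d-d} | OUT={b-d, d-d}
  B4: | IN={b-d, d-d} | OUT={b-d, d-d}

Merge at B0 (entry node, so the boundary value {} is joined with the incoming edge(s)): IN[B0] = {} ∩ OUT[B2] = {}
Applying B0's transfer function to that IN value gives OUT[B0] (row B0 above).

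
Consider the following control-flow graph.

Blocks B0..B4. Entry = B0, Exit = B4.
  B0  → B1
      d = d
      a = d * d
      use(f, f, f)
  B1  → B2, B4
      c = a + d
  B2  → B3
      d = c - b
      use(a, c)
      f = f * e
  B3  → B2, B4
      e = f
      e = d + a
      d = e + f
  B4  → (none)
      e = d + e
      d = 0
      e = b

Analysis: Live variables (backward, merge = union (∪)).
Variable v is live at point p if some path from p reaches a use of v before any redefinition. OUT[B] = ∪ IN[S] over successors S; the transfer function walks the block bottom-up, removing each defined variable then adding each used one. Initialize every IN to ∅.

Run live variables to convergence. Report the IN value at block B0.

Answer: {b, d, e, f}

Working:
Per-block solution:
  B0:  IN={b, d, e, f}  OUT={a, b, d, e, f}
  B1:  IN={a, b, d, e, f}  OUT={a, b, c, d, e, f}
  B2:  IN={a, b, c, e, f}  OUT={a, b, c, d, f}
  B3:  IN={a, b, c, d, f}  OUT={a, b, c, d, e, f}
  B4:  IN={b, d, e}  OUT={}

Merge at B0: OUT[B0] = IN[B1] = {a, b, d, e, f}
Applying B0's transfer function to that OUT value gives IN[B0] (row B0 above).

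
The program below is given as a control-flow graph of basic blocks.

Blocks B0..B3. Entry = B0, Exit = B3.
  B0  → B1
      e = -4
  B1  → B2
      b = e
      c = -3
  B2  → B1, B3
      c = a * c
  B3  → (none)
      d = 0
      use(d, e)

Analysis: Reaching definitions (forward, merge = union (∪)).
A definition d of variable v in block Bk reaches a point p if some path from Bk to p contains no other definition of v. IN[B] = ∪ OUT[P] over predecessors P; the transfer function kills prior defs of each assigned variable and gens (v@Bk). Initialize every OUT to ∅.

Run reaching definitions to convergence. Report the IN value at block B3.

Per-block solution:
  B0: | IN={} | OUT={e@B0}
  B1: | IN={b@B1, c@B2, e@B0} | OUT={b@B1, c@B1, e@B0}
  B2: | IN={b@B1, c@B1, e@B0} | OUT={b@B1, c@B2, e@B0}
  B3: | IN={b@B1, c@B2, e@B0} | OUT={b@B1, c@B2, d@B3, e@B0}

Merge at B3: IN[B3] = OUT[B2] = {b@B1, c@B2, e@B0}

Answer: {b@B1, c@B2, e@B0}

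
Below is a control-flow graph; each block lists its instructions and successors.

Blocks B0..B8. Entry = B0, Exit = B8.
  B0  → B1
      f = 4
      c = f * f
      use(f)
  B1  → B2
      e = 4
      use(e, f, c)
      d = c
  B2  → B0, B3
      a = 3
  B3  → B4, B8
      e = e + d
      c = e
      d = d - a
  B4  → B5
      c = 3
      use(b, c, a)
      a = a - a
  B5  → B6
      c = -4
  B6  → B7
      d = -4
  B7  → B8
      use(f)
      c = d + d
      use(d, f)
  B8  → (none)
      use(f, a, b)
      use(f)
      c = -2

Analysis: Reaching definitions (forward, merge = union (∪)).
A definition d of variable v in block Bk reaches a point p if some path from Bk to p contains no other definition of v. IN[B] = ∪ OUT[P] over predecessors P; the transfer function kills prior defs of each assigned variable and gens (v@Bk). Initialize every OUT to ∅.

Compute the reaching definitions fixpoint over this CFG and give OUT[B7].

Answer: {a@B4, c@B7, d@B6, e@B3, f@B0}

Working:
Fixpoint table:
  B0:   IN={a@B2, c@B0, d@B1, e@B1, f@B0}   OUT={a@B2, c@B0, d@B1, e@B1, f@B0}
  B1:   IN={a@B2, c@B0, d@B1, e@B1, f@B0}   OUT={a@B2, c@B0, d@B1, e@B1, f@B0}
  B2:   IN={a@B2, c@B0, d@B1, e@B1, f@B0}   OUT={a@B2, c@B0, d@B1, e@B1, f@B0}
  B3:   IN={a@B2, c@B0, d@B1, e@B1, f@B0}   OUT={a@B2, c@B3, d@B3, e@B3, f@B0}
  B4:   IN={a@B2, c@B3, d@B3, e@B3, f@B0}   OUT={a@B4, c@B4, d@B3, e@B3, f@B0}
  B5:   IN={a@B4, c@B4, d@B3, e@B3, f@B0}   OUT={a@B4, c@B5, d@B3, e@B3, f@B0}
  B6:   IN={a@B4, c@B5, d@B3, e@B3, f@B0}   OUT={a@B4, c@B5, d@B6, e@B3, f@B0}
  B7:   IN={a@B4, c@B5, d@B6, e@B3, f@B0}   OUT={a@B4, c@B7, d@B6, e@B3, f@B0}
  B8:   IN={a@B2, a@B4, c@B3, c@B7, d@B3, d@B6, e@B3, f@B0}   OUT={a@B2, a@B4, c@B8, d@B3, d@B6, e@B3, f@B0}

Merge at B7: IN[B7] = OUT[B6] = {a@B4, c@B5, d@B6, e@B3, f@B0}
Applying B7's transfer function to that IN value gives OUT[B7] (row B7 above).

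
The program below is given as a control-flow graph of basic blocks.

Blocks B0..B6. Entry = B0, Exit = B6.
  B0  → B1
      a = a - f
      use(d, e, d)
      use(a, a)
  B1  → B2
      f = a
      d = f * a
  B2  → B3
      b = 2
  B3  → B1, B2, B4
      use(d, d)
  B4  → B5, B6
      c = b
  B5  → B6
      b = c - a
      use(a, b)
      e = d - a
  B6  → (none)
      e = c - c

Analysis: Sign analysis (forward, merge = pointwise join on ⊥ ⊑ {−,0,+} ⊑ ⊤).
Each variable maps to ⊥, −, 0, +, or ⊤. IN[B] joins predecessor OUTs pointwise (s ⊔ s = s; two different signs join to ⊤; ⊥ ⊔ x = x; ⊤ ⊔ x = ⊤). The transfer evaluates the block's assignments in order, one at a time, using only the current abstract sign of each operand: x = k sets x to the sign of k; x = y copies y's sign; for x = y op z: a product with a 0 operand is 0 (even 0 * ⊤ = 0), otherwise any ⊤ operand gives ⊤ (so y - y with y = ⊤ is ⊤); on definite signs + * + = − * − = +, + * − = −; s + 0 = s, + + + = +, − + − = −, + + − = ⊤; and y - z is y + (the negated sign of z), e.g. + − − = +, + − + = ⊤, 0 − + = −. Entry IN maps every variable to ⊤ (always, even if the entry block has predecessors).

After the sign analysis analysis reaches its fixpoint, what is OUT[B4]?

Fixpoint table:
  B0:   IN=(all ⊤)   OUT=(all ⊤)
  B1:   IN=(all ⊤)   OUT=(all ⊤)
  B2:   IN=(all ⊤)   OUT={b:+; rest ⊤}
  B3:   IN={b:+; rest ⊤}   OUT={b:+; rest ⊤}
  B4:   IN={b:+; rest ⊤}   OUT={b:+, c:+; rest ⊤}
  B5:   IN={b:+, c:+; rest ⊤}   OUT={c:+; rest ⊤}
  B6:   IN={c:+; rest ⊤}   OUT={c:+; rest ⊤}

Merge at B4: IN[B4] = OUT[B3] = {a: ⊤, b: +, c: ⊤, d: ⊤, e: ⊤, f: ⊤}
Applying B4's transfer function to that IN value gives OUT[B4] (row B4 above).

Answer: {a: ⊤, b: +, c: +, d: ⊤, e: ⊤, f: ⊤}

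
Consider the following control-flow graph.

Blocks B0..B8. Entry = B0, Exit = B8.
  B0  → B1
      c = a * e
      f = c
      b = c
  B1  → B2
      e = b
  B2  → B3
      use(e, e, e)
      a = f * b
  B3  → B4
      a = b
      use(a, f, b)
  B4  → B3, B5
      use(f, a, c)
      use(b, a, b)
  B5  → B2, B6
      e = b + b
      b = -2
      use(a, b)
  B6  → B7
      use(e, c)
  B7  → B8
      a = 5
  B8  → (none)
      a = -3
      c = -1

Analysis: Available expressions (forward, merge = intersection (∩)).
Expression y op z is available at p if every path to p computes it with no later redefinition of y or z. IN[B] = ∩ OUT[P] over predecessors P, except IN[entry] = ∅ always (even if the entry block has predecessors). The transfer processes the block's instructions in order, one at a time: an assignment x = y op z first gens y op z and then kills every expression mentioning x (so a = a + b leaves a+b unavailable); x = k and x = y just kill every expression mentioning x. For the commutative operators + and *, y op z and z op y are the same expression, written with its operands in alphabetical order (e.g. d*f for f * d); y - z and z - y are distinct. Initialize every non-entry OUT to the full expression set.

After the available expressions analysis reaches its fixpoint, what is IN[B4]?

Answer: {b*f}

Trace:
Per-block solution:
  B0: | IN={} | OUT={a*e}
  B1: | IN={a*e} | OUT={}
  B2: | IN={} | OUT={b*f}
  B3: | IN={b*f} | OUT={b*f}
  B4: | IN={b*f} | OUT={b*f}
  B5: | IN={b*f} | OUT={}
  B6: | IN={} | OUT={}
  B7: | IN={} | OUT={}
  B8: | IN={} | OUT={}

Merge at B4: IN[B4] = OUT[B3] = {b*f}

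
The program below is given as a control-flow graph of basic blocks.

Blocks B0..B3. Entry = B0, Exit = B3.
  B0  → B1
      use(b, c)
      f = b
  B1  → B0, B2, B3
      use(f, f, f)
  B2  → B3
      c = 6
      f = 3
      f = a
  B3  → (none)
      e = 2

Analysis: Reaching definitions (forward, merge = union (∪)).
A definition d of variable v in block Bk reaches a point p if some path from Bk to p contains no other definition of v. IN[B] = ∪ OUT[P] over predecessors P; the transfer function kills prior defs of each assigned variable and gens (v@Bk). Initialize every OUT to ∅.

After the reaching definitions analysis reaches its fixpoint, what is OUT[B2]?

Answer: {c@B2, f@B2}

Working:
Per-block solution:
  B0:  IN={f@B0}  OUT={f@B0}
  B1:  IN={f@B0}  OUT={f@B0}
  B2:  IN={f@B0}  OUT={c@B2, f@B2}
  B3:  IN={c@B2, f@B0, f@B2}  OUT={c@B2, e@B3, f@B0, f@B2}

Merge at B2: IN[B2] = OUT[B1] = {f@B0}
Applying B2's transfer function to that IN value gives OUT[B2] (row B2 above).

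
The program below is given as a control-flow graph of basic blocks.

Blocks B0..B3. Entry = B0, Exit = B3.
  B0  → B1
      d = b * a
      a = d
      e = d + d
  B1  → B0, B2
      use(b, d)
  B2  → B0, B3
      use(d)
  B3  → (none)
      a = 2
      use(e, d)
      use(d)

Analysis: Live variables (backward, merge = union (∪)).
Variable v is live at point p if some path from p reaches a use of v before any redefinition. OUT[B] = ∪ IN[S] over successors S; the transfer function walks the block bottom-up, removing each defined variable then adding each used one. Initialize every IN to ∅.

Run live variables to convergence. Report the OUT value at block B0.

Answer: {a, b, d, e}

Trace:
Converged values:
  B0:  IN={a, b}  OUT={a, b, d, e}
  B1:  IN={a, b, d, e}  OUT={a, b, d, e}
  B2:  IN={a, b, d, e}  OUT={a, b, d, e}
  B3:  IN={d, e}  OUT={}

Merge at B0: OUT[B0] = IN[B1] = {a, b, d, e}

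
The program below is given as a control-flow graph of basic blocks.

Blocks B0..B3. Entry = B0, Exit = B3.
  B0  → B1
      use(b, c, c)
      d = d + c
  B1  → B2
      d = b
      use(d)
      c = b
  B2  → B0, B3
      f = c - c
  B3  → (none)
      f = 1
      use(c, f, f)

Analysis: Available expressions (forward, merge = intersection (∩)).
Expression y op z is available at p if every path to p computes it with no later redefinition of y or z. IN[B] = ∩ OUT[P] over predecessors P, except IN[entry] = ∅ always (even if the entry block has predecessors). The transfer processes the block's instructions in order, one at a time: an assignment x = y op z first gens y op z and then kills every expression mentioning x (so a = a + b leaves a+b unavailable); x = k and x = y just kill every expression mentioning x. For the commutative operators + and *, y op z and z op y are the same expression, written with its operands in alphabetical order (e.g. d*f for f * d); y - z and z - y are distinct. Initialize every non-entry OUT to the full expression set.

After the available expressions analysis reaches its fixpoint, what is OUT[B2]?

Answer: {c-c}

Derivation:
Converged values:
  B0:   IN={}   OUT={}
  B1:   IN={}   OUT={}
  B2:   IN={}   OUT={c-c}
  B3:   IN={c-c}   OUT={c-c}

Merge at B2: IN[B2] = OUT[B1] = {}
Applying B2's transfer function to that IN value gives OUT[B2] (row B2 above).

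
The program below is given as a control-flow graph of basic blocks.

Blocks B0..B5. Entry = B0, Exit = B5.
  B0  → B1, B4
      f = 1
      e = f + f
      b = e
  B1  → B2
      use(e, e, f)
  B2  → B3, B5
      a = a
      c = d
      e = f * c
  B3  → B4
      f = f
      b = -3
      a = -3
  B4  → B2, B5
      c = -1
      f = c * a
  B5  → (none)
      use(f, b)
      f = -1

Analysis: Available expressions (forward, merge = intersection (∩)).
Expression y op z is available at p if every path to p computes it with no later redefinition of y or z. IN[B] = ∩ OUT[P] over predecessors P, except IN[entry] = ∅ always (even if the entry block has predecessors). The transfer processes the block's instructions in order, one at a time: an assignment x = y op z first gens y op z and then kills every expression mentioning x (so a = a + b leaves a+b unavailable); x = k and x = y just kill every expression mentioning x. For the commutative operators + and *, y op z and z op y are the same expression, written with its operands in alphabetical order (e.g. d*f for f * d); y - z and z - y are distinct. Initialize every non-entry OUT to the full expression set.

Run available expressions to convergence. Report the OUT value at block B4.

Fixpoint table:
  B0: | IN={} | OUT={f+f}
  B1: | IN={f+f} | OUT={f+f}
  B2: | IN={} | OUT={c*f}
  B3: | IN={c*f} | OUT={}
  B4: | IN={} | OUT={a*c}
  B5: | IN={} | OUT={}

Merge at B4: IN[B4] = OUT[B0] ∩ OUT[B3] = {}
Applying B4's transfer function to that IN value gives OUT[B4] (row B4 above).

Answer: {a*c}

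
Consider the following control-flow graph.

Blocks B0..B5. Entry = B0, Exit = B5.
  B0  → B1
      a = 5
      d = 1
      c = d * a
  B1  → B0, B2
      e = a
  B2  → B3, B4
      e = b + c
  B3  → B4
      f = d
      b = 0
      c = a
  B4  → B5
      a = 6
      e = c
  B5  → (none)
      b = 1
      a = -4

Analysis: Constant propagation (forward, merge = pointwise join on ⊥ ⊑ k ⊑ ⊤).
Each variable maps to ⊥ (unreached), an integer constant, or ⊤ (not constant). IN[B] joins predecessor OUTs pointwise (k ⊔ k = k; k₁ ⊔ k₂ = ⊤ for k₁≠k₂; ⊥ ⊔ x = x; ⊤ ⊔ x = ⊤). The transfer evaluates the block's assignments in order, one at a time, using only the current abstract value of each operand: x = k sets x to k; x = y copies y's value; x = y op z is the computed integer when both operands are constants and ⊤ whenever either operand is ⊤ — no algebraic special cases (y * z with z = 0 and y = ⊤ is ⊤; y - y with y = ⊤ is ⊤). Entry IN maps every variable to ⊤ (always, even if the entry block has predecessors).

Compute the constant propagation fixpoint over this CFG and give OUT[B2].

Fixpoint table:
  B0:   IN=(all ⊤)   OUT={a:5, c:5, d:1; rest ⊤}
  B1:   IN={a:5, c:5, d:1; rest ⊤}   OUT={a:5, c:5, d:1, e:5; rest ⊤}
  B2:   IN={a:5, c:5, d:1, e:5; rest ⊤}   OUT={a:5, c:5, d:1; rest ⊤}
  B3:   IN={a:5, c:5, d:1; rest ⊤}   OUT={a:5, b:0, c:5, d:1, f:1; rest ⊤}
  B4:   IN={a:5, c:5, d:1; rest ⊤}   OUT={a:6, c:5, d:1, e:5; rest ⊤}
  B5:   IN={a:6, c:5, d:1, e:5; rest ⊤}   OUT={a:-4, b:1, c:5, d:1, e:5; rest ⊤}

Merge at B2: IN[B2] = OUT[B1] = {a: 5, b: ⊤, c: 5, d: 1, e: 5, f: ⊤}
Applying B2's transfer function to that IN value gives OUT[B2] (row B2 above).

Answer: {a: 5, b: ⊤, c: 5, d: 1, e: ⊤, f: ⊤}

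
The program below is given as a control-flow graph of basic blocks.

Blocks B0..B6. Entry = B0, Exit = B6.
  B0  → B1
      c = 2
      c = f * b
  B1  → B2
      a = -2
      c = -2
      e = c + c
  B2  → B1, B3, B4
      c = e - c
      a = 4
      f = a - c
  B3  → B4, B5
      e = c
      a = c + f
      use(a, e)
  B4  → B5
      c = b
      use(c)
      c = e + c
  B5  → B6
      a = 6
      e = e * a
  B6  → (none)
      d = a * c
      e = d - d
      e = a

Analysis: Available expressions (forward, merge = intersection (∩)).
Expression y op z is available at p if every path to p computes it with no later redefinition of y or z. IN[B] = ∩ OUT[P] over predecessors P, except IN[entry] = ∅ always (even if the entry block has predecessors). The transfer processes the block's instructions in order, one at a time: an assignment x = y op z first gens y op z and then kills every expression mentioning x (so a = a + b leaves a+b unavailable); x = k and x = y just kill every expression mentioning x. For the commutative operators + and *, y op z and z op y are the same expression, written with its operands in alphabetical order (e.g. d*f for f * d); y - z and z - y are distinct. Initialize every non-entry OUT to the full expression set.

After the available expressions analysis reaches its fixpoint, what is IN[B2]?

Answer: {c+c}

Derivation:
Fixpoint table:
  B0: | IN={} | OUT={b*f}
  B1: | IN={} | OUT={c+c}
  B2: | IN={c+c} | OUT={a-c}
  B3: | IN={a-c} | OUT={c+f}
  B4: | IN={} | OUT={}
  B5: | IN={} | OUT={}
  B6: | IN={} | OUT={a*c, d-d}

Merge at B2: IN[B2] = OUT[B1] = {c+c}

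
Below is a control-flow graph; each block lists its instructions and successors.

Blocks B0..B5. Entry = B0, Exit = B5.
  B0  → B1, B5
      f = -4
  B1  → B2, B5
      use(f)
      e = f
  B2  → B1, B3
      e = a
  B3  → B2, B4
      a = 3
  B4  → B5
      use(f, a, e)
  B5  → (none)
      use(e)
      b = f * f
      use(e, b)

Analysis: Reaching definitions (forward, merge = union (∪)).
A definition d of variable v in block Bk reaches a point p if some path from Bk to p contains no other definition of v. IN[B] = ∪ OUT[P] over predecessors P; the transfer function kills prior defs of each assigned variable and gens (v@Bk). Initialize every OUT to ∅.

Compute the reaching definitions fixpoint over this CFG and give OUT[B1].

Fixpoint table:
  B0:  IN={}  OUT={f@B0}
  B1:  IN={a@B3, e@B2, f@B0}  OUT={a@B3, e@B1, f@B0}
  B2:  IN={a@B3, e@B1, e@B2, f@B0}  OUT={a@B3, e@B2, f@B0}
  B3:  IN={a@B3, e@B2, f@B0}  OUT={a@B3, e@B2, f@B0}
  B4:  IN={a@B3, e@B2, f@B0}  OUT={a@B3, e@B2, f@B0}
  B5:  IN={a@B3, e@B1, e@B2, f@B0}  OUT={a@B3, b@B5, e@B1, e@B2, f@B0}

Merge at B1: IN[B1] = OUT[B0] ⊔ OUT[B2] = {a@B3, e@B2, f@B0}
Applying B1's transfer function to that IN value gives OUT[B1] (row B1 above).

Answer: {a@B3, e@B1, f@B0}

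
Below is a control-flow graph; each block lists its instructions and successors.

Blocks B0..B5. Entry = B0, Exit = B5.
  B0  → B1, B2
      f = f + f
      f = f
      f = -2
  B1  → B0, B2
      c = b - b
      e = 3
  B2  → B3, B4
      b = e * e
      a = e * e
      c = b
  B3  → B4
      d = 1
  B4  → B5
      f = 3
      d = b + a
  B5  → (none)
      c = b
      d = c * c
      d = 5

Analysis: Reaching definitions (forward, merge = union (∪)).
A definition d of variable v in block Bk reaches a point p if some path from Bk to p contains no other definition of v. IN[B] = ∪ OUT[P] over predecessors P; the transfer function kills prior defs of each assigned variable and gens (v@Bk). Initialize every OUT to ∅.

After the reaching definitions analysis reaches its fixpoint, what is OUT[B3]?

Per-block solution:
  B0: | IN={c@B1, e@B1, f@B0} | OUT={c@B1, e@B1, f@B0}
  B1: | IN={c@B1, e@B1, f@B0} | OUT={c@B1, e@B1, f@B0}
  B2: | IN={c@B1, e@B1, f@B0} | OUT={a@B2, b@B2, c@B2, e@B1, f@B0}
  B3: | IN={a@B2, b@B2, c@B2, e@B1, f@B0} | OUT={a@B2, b@B2, c@B2, d@B3, e@B1, f@B0}
  B4: | IN={a@B2, b@B2, c@B2, d@B3, e@B1, f@B0} | OUT={a@B2, b@B2, c@B2, d@B4, e@B1, f@B4}
  B5: | IN={a@B2, b@B2, c@B2, d@B4, e@B1, f@B4} | OUT={a@B2, b@B2, c@B5, d@B5, e@B1, f@B4}

Merge at B3: IN[B3] = OUT[B2] = {a@B2, b@B2, c@B2, e@B1, f@B0}
Applying B3's transfer function to that IN value gives OUT[B3] (row B3 above).

Answer: {a@B2, b@B2, c@B2, d@B3, e@B1, f@B0}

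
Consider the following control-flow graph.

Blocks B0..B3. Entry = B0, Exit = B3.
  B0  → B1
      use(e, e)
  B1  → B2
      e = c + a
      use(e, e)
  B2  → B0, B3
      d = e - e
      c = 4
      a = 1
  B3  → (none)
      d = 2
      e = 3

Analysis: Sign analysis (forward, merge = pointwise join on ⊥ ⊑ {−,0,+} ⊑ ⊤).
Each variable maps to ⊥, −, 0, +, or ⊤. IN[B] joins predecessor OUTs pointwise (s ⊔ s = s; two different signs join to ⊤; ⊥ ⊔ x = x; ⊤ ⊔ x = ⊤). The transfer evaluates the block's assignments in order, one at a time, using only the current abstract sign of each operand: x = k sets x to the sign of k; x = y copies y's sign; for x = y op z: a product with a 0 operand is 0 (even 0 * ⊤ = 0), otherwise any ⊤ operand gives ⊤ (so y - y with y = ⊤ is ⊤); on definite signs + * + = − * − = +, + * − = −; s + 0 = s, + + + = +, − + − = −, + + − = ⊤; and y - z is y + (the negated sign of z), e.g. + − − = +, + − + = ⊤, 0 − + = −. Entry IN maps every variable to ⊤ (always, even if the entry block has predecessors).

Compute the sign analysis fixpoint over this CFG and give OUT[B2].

Converged values:
  B0:   IN=(all ⊤)   OUT=(all ⊤)
  B1:   IN=(all ⊤)   OUT=(all ⊤)
  B2:   IN=(all ⊤)   OUT={a:+, c:+; rest ⊤}
  B3:   IN={a:+, c:+; rest ⊤}   OUT={a:+, c:+, d:+, e:+; rest ⊤}

Merge at B2: IN[B2] = OUT[B1] = {a: ⊤, b: ⊤, c: ⊤, d: ⊤, e: ⊤, f: ⊤}
Applying B2's transfer function to that IN value gives OUT[B2] (row B2 above).

Answer: {a: +, b: ⊤, c: +, d: ⊤, e: ⊤, f: ⊤}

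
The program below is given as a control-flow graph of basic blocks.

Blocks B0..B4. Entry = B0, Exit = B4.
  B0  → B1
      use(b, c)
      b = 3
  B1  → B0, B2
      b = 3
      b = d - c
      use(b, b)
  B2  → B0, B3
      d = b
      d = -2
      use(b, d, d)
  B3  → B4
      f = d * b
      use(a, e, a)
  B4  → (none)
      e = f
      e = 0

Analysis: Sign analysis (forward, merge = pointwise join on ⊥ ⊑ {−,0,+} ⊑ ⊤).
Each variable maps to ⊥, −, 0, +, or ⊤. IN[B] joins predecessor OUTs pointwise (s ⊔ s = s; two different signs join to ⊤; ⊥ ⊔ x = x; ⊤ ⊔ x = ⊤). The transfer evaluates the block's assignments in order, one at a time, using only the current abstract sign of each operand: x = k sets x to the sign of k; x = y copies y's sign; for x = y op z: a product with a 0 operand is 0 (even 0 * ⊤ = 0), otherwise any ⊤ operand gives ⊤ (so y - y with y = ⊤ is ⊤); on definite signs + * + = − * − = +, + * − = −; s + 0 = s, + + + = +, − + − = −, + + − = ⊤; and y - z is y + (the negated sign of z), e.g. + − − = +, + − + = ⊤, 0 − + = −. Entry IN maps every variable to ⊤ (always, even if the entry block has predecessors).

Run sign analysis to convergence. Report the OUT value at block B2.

Answer: {a: ⊤, b: ⊤, c: ⊤, d: -, e: ⊤, f: ⊤}

Derivation:
Converged values:
  B0: | IN=(all ⊤) | OUT={b:+; rest ⊤}
  B1: | IN={b:+; rest ⊤} | OUT=(all ⊤)
  B2: | IN=(all ⊤) | OUT={d:-; rest ⊤}
  B3: | IN={d:-; rest ⊤} | OUT={d:-; rest ⊤}
  B4: | IN={d:-; rest ⊤} | OUT={d:-, e:0; rest ⊤}

Merge at B2: IN[B2] = OUT[B1] = {a: ⊤, b: ⊤, c: ⊤, d: ⊤, e: ⊤, f: ⊤}
Applying B2's transfer function to that IN value gives OUT[B2] (row B2 above).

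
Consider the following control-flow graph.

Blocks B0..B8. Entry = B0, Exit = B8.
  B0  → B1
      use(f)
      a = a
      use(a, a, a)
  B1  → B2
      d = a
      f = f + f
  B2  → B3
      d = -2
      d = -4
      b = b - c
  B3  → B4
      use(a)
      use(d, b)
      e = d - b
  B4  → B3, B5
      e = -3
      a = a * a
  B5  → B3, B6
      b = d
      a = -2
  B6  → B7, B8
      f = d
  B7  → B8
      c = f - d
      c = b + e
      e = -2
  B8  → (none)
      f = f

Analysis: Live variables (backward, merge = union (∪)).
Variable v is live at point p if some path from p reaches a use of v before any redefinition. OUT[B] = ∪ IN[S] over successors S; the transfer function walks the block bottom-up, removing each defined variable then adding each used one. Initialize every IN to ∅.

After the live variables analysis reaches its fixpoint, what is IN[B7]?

Answer: {b, d, e, f}

Derivation:
Per-block solution:
  B0:  IN={a, b, c, f}  OUT={a, b, c, f}
  B1:  IN={a, b, c, f}  OUT={a, b, c}
  B2:  IN={a, b, c}  OUT={a, b, d}
  B3:  IN={a, b, d}  OUT={a, b, d}
  B4:  IN={a, b, d}  OUT={a, b, d, e}
  B5:  IN={d, e}  OUT={a, b, d, e}
  B6:  IN={b, d, e}  OUT={b, d, e, f}
  B7:  IN={b, d, e, f}  OUT={f}
  B8:  IN={f}  OUT={}

Merge at B7: OUT[B7] = IN[B8] = {f}
Applying B7's transfer function to that OUT value gives IN[B7] (row B7 above).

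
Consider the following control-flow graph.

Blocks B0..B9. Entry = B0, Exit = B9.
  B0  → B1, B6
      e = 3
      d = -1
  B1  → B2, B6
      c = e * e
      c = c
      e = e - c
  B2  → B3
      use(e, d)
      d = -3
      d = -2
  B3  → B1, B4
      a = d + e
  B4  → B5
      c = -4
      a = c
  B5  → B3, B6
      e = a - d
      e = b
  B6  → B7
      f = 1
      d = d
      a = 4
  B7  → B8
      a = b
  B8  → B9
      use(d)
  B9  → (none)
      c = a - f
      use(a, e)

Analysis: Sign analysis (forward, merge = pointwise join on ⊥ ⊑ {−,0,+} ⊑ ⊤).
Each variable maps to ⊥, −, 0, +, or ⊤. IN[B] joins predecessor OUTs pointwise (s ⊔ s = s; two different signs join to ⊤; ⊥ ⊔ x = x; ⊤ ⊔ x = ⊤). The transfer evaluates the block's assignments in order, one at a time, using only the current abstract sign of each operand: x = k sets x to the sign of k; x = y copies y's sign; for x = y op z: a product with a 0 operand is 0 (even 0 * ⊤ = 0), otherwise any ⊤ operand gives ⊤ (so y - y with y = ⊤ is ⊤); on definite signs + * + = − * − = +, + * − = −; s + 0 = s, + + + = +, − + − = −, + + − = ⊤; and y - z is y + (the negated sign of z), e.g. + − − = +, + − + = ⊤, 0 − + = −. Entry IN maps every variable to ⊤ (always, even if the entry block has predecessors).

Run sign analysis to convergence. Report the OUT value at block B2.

Converged values:
  B0: | IN=(all ⊤) | OUT={d:-, e:+; rest ⊤}
  B1: | IN={d:-; rest ⊤} | OUT={d:-; rest ⊤}
  B2: | IN={d:-; rest ⊤} | OUT={d:-; rest ⊤}
  B3: | IN={d:-; rest ⊤} | OUT={d:-; rest ⊤}
  B4: | IN={d:-; rest ⊤} | OUT={a:-, c:-, d:-; rest ⊤}
  B5: | IN={a:-, c:-, d:-; rest ⊤} | OUT={a:-, c:-, d:-; rest ⊤}
  B6: | IN={d:-; rest ⊤} | OUT={a:+, d:-, f:+; rest ⊤}
  B7: | IN={a:+, d:-, f:+; rest ⊤} | OUT={d:-, f:+; rest ⊤}
  B8: | IN={d:-, f:+; rest ⊤} | OUT={d:-, f:+; rest ⊤}
  B9: | IN={d:-, f:+; rest ⊤} | OUT={d:-, f:+; rest ⊤}

Merge at B2: IN[B2] = OUT[B1] = {a: ⊤, b: ⊤, c: ⊤, d: -, e: ⊤, f: ⊤}
Applying B2's transfer function to that IN value gives OUT[B2] (row B2 above).

Answer: {a: ⊤, b: ⊤, c: ⊤, d: -, e: ⊤, f: ⊤}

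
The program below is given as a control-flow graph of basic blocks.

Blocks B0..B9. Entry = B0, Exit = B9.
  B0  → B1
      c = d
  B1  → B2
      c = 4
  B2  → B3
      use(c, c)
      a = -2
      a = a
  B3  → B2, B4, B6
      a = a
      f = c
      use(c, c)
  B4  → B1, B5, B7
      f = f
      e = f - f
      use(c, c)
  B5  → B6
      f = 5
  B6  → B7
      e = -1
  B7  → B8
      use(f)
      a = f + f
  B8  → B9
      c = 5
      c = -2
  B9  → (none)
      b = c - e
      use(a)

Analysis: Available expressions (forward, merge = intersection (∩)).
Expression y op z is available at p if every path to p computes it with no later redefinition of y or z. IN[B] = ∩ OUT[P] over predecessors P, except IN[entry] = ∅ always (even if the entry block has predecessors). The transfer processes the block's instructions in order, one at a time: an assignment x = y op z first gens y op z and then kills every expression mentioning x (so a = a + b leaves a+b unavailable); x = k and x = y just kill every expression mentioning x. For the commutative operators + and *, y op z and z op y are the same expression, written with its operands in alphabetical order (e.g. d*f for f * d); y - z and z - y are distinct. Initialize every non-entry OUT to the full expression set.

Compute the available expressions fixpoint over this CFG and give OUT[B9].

Converged values:
  B0:   IN={}   OUT={}
  B1:   IN={}   OUT={}
  B2:   IN={}   OUT={}
  B3:   IN={}   OUT={}
  B4:   IN={}   OUT={f-f}
  B5:   IN={f-f}   OUT={}
  B6:   IN={}   OUT={}
  B7:   IN={}   OUT={f+f}
  B8:   IN={f+f}   OUT={f+f}
  B9:   IN={f+f}   OUT={c-e, f+f}

Merge at B9: IN[B9] = OUT[B8] = {f+f}
Applying B9's transfer function to that IN value gives OUT[B9] (row B9 above).

Answer: {c-e, f+f}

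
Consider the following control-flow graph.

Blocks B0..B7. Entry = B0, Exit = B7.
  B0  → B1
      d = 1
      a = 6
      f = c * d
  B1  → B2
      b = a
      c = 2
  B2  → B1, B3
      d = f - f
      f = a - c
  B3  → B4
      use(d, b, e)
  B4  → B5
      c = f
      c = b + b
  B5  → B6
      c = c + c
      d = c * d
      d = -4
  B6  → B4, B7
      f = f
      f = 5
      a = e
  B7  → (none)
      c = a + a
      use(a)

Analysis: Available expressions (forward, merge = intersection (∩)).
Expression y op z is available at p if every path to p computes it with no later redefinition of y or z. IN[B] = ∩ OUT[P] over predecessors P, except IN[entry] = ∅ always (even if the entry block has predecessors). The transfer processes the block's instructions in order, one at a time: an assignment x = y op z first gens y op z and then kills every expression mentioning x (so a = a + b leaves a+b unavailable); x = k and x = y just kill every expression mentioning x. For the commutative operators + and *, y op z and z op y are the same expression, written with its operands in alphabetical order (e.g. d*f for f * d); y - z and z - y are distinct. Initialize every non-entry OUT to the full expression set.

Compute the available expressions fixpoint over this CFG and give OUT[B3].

Converged values:
  B0:   IN={}   OUT={c*d}
  B1:   IN={}   OUT={}
  B2:   IN={}   OUT={a-c}
  B3:   IN={a-c}   OUT={a-c}
  B4:   IN={}   OUT={b+b}
  B5:   IN={b+b}   OUT={b+b}
  B6:   IN={b+b}   OUT={b+b}
  B7:   IN={b+b}   OUT={a+a, b+b}

Merge at B3: IN[B3] = OUT[B2] = {a-c}
Applying B3's transfer function to that IN value gives OUT[B3] (row B3 above).

Answer: {a-c}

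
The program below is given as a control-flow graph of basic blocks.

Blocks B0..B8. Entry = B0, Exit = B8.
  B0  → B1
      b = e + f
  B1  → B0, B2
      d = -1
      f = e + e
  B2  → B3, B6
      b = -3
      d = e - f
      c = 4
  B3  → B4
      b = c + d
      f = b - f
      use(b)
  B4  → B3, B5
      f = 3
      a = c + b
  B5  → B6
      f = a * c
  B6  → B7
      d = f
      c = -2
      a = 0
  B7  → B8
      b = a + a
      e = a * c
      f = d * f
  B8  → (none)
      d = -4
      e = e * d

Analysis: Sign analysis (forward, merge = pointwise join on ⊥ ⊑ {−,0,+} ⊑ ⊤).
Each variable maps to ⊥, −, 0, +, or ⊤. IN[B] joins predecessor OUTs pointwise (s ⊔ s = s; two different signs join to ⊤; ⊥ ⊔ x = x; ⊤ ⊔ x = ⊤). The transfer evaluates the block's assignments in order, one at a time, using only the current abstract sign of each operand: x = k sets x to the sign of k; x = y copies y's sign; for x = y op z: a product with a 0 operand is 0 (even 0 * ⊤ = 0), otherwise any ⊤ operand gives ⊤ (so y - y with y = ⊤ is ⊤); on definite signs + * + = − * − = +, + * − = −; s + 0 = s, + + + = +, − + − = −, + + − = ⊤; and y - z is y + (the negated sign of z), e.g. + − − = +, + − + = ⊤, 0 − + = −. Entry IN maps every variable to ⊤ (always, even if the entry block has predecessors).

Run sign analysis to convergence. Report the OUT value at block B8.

Fixpoint table:
  B0:   IN=(all ⊤)   OUT=(all ⊤)
  B1:   IN=(all ⊤)   OUT={d:-; rest ⊤}
  B2:   IN={d:-; rest ⊤}   OUT={b:-, c:+; rest ⊤}
  B3:   IN={c:+; rest ⊤}   OUT={c:+; rest ⊤}
  B4:   IN={c:+; rest ⊤}   OUT={c:+, f:+; rest ⊤}
  B5:   IN={c:+, f:+; rest ⊤}   OUT={c:+; rest ⊤}
  B6:   IN={c:+; rest ⊤}   OUT={a:0, c:-; rest ⊤}
  B7:   IN={a:0, c:-; rest ⊤}   OUT={a:0, b:0, c:-, e:0; rest ⊤}
  B8:   IN={a:0, b:0, c:-, e:0; rest ⊤}   OUT={a:0, b:0, c:-, d:-, e:0; rest ⊤}

Merge at B8: IN[B8] = OUT[B7] = {a: 0, b: 0, c: -, d: ⊤, e: 0, f: ⊤}
Applying B8's transfer function to that IN value gives OUT[B8] (row B8 above).

Answer: {a: 0, b: 0, c: -, d: -, e: 0, f: ⊤}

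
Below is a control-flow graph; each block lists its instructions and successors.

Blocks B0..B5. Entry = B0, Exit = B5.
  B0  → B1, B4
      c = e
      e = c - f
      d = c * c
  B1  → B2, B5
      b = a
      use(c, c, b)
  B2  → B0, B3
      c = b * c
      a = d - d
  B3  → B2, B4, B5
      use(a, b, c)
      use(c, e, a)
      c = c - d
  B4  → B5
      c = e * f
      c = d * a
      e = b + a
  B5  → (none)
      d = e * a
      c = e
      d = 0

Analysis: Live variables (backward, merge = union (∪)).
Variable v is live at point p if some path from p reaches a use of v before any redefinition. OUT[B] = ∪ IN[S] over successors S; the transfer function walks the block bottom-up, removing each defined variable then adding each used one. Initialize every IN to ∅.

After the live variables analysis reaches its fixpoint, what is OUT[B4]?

Per-block solution:
  B0:  IN={a, b, e, f}  OUT={a, b, c, d, e, f}
  B1:  IN={a, c, d, e, f}  OUT={a, b, c, d, e, f}
  B2:  IN={b, c, d, e, f}  OUT={a, b, c, d, e, f}
  B3:  IN={a, b, c, d, e, f}  OUT={a, b, c, d, e, f}
  B4:  IN={a, b, d, e, f}  OUT={a, e}
  B5:  IN={a, e}  OUT={}

Merge at B4: OUT[B4] = IN[B5] = {a, e}

Answer: {a, e}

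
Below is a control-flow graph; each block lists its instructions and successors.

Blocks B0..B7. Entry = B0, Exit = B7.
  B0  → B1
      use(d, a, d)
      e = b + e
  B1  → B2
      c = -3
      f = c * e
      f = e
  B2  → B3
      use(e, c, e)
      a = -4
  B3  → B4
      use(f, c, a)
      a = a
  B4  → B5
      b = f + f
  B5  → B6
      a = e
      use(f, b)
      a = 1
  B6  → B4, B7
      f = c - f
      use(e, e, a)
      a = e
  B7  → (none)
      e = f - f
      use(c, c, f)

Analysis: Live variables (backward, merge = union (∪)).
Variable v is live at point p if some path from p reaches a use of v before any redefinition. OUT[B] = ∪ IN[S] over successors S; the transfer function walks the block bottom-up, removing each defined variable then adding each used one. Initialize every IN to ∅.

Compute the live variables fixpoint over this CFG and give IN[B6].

Converged values:
  B0: | IN={a, b, d, e} | OUT={e}
  B1: | IN={e} | OUT={c, e, f}
  B2: | IN={c, e, f} | OUT={a, c, e, f}
  B3: | IN={a, c, e, f} | OUT={c, e, f}
  B4: | IN={c, e, f} | OUT={b, c, e, f}
  B5: | IN={b, c, e, f} | OUT={a, c, e, f}
  B6: | IN={a, c, e, f} | OUT={c, e, f}
  B7: | IN={c, f} | OUT={}

Merge at B6: OUT[B6] = IN[B4] ⊔ IN[B7] = {c, e, f}
Applying B6's transfer function to that OUT value gives IN[B6] (row B6 above).

Answer: {a, c, e, f}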